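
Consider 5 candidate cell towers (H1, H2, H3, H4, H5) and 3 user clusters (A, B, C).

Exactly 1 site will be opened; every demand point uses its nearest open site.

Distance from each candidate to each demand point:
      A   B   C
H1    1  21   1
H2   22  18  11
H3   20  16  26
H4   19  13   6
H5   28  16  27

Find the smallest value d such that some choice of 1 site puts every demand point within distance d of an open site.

Open {H4}.
  Farthest demand point is A at distance 19 (to H4); all others are ≤ 19.
With {H1} the worst case is 21.
With {H2} the worst case is 22.
No size-1 selection achieves below 19.

19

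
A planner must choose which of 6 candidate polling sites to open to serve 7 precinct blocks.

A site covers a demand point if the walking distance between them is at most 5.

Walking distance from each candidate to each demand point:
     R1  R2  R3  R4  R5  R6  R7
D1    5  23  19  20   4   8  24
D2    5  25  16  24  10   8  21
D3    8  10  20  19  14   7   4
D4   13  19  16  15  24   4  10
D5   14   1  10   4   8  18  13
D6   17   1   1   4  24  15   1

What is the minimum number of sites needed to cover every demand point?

3

Coverage sets (demand points within 5 of each site):
  D1: {R1, R5}
  D2: {R1}
  D3: {R7}
  D4: {R6}
  D5: {R2, R4}
  D6: {R2, R3, R4, R7}
No 2 sites suffice: every size-2 union leaves at least one demand point uncovered.
But {D1, D4, D6} covers everything, so the minimum is 3.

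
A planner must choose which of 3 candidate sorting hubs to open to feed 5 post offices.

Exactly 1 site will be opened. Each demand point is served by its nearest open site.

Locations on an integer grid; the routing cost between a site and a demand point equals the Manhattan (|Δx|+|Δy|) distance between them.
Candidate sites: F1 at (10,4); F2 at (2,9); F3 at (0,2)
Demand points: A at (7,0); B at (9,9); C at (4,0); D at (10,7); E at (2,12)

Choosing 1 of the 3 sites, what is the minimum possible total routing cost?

42

Open {F1}.
  A→F1 7, B→F1 6, C→F1 10, D→F1 3, E→F1 16  ⇒ total 42.
Compare {F2}: total 45.
Compare {F3}: total 58.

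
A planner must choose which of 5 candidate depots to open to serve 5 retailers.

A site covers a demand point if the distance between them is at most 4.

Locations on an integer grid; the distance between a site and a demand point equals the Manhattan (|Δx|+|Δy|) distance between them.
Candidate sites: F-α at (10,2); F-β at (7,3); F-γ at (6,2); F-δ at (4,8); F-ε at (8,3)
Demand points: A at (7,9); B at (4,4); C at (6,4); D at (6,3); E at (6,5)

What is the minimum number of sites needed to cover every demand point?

2

Coverage sets (demand points within 4 of each site):
  F-α: {}
  F-β: {B, C, D, E}
  F-γ: {B, C, D, E}
  F-δ: {A, B}
  F-ε: {C, D, E}
No single site covers all 5 demand points.
But {F-β, F-δ} covers everything, so the minimum is 2.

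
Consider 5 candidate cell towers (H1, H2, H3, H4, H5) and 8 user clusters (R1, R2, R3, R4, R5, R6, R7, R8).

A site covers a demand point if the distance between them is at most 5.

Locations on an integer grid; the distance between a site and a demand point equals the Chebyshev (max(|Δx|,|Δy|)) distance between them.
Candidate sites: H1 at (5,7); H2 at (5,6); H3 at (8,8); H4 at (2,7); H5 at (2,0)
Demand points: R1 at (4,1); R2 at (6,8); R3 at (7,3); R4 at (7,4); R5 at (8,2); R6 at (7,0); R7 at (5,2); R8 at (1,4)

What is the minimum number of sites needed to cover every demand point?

2

Coverage sets (demand points within 5 of each site):
  H1: {R2, R3, R4, R5, R7, R8}
  H2: {R1, R2, R3, R4, R5, R7, R8}
  H3: {R2, R3, R4}
  H4: {R2, R3, R4, R7, R8}
  H5: {R1, R3, R4, R6, R7, R8}
No single site covers all 8 demand points.
But {H1, H5} covers everything, so the minimum is 2.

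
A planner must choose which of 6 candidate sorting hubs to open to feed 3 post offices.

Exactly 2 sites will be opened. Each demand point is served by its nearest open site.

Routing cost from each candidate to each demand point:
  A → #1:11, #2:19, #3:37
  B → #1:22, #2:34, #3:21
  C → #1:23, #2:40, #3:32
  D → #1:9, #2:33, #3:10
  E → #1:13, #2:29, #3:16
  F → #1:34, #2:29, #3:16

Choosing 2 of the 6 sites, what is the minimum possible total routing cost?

Open {A, D}.
  #1→D 9, #2→A 19, #3→D 10  ⇒ total 38.
Compare {A, E}: total 46.
Compare {A, F}: total 46.
No size-2 selection does better; minimum is 38.

38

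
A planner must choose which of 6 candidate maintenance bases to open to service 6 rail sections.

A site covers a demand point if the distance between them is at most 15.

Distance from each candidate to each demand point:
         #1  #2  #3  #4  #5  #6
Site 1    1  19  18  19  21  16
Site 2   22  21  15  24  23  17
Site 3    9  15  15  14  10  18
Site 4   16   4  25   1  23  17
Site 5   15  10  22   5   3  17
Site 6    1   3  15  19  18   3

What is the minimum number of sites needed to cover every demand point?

Coverage sets (demand points within 15 of each site):
  Site 1: {#1}
  Site 2: {#3}
  Site 3: {#1, #2, #3, #4, #5}
  Site 4: {#2, #4}
  Site 5: {#1, #2, #4, #5}
  Site 6: {#1, #2, #3, #6}
No single site covers all 6 demand points.
But {Site 3, Site 6} covers everything, so the minimum is 2.

2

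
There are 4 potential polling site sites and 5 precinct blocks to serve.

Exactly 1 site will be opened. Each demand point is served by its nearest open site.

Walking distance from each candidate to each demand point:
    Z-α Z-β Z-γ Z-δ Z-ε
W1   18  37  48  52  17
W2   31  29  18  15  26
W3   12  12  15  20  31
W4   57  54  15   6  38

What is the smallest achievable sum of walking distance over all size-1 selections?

Open {W3}.
  Z-α→W3 12, Z-β→W3 12, Z-γ→W3 15, Z-δ→W3 20, Z-ε→W3 31  ⇒ total 90.
Compare {W2}: total 119.
Compare {W4}: total 170.
No size-1 selection does better; minimum is 90.

90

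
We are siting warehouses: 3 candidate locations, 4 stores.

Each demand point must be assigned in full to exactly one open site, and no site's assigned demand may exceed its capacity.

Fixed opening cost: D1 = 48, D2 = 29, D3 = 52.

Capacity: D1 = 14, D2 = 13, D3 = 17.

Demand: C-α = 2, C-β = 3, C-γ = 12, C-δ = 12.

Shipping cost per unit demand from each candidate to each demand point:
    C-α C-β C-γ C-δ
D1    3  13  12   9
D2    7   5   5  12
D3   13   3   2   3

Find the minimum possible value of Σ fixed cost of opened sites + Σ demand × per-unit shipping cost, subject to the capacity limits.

212

Open {D2, D3}; cheapest assignment that respects the capacities:
  D2 (cap 13, load 12): C-γ — cost 12×5 = 60
  D3 (cap 17, load 17): C-α, C-β, C-δ — cost 2×13 + 3×3 + 12×3 = 71
  Shipping 131, fixed 81 → total 212.
  Any other capacity-feasible assignment to {D2, D3} ships for at least 131.
Compare {D1, D2, D3}: its best feasible assignment gives total 240.
Compare {D1, D3}: its best feasible assignment gives total 247.
Every other set of open sites that can feasibly serve all demand totals ≥ 240 even under its best assignment. Minimum: 212.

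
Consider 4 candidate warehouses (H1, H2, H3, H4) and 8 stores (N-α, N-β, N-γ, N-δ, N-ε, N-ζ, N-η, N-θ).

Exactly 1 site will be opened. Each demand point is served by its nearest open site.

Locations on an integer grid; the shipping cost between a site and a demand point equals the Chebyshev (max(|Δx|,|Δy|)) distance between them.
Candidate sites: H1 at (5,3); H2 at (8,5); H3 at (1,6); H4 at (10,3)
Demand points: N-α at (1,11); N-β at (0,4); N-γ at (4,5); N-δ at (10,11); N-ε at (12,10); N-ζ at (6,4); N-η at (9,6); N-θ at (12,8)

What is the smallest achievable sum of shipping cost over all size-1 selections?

37

Open {H2}.
  N-α→H2 7, N-β→H2 8, N-γ→H2 4, N-δ→H2 6, N-ε→H2 5, N-ζ→H2 2, N-η→H2 1, N-θ→H2 4  ⇒ total 37.
Compare {H1}: total 42.
Compare {H4}: total 52.
No size-1 selection does better; minimum is 37.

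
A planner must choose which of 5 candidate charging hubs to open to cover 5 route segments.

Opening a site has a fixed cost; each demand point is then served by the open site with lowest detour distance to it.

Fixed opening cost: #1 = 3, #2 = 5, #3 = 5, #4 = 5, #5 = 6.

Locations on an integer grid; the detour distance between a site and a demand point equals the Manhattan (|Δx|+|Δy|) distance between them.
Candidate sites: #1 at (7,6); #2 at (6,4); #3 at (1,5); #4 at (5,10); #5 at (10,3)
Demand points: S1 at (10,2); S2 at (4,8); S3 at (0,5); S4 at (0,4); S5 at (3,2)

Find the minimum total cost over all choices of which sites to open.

26

Open {#3, #5}: assign each demand point to its cheapest open site.
  S1→#5 1, S2→#3 6, S3→#3 1, S4→#3 2, S5→#3 5
  detour distance 15, fixed 11 → total 26.
Compare {#1, #3}: detour distance 20 + fixed 8 = 28.
Compare {#1, #3, #5}: detour distance 14 + fixed 14 = 28.
Compare {#3, #4, #5}: detour distance 12 + fixed 16 = 28.
All other subsets cost ≥ 28. Minimum total cost: 26.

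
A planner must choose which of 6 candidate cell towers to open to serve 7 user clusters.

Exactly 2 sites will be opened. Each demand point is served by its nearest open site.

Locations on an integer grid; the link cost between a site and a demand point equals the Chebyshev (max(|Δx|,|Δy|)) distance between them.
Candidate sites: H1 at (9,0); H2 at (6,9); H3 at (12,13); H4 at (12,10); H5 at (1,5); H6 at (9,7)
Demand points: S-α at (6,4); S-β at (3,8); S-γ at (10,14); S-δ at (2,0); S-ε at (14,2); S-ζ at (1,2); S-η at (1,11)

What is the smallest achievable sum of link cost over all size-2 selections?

Open {H5, H6}.
  S-α→H6 3, S-β→H5 3, S-γ→H6 7, S-δ→H5 5, S-ε→H6 5, S-ζ→H5 3, S-η→H5 6  ⇒ total 32.
Compare {H2, H5}: total 34.
Compare {H4, H5}: total 34.
No size-2 selection does better; minimum is 32.

32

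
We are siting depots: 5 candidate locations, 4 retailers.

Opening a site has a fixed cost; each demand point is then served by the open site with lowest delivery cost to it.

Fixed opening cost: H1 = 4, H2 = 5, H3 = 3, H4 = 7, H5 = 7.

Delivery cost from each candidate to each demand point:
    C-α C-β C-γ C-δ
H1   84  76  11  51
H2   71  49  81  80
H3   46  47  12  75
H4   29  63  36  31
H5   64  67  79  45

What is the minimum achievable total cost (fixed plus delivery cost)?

129

Open {H3, H4}: assign each demand point to its cheapest open site.
  C-α→H4 29, C-β→H3 47, C-γ→H3 12, C-δ→H4 31
  delivery cost 119, fixed 10 → total 129.
Compare {H1, H3, H4}: delivery cost 118 + fixed 14 = 132.
Compare {H2, H3, H4}: delivery cost 119 + fixed 15 = 134.
Compare {H1, H2, H4}: delivery cost 120 + fixed 16 = 136.
All other subsets cost ≥ 132. Minimum total cost: 129.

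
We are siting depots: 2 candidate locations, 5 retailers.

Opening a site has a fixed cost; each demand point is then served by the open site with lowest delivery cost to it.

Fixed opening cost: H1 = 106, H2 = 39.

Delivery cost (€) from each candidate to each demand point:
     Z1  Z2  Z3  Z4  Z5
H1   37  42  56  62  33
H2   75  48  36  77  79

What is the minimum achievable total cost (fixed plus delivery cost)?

336

Open {H1}: assign each demand point to its cheapest open site.
  Z1→H1 37, Z2→H1 42, Z3→H1 56, Z4→H1 62, Z5→H1 33
  delivery cost 230, fixed 106 → total 336.
Compare {H2}: delivery cost 315 + fixed 39 = 354.
Compare {H1, H2}: delivery cost 210 + fixed 145 = 355.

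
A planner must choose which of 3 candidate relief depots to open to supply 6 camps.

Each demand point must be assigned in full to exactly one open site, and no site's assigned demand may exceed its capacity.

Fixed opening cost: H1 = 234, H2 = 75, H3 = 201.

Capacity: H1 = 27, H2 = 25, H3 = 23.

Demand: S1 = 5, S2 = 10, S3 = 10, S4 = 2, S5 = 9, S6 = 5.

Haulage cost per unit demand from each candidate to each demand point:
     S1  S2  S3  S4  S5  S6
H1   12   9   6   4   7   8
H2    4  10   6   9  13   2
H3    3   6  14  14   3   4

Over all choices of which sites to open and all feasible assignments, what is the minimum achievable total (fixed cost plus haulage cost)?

471

Open {H2, H3}; cheapest assignment that respects the capacities:
  H2 (cap 25, load 22): S1, S3, S4, S6 — cost 5×4 + 10×6 + 2×9 + 5×2 = 108
  H3 (cap 23, load 19): S2, S5 — cost 10×6 + 9×3 = 87
  Shipping 195, fixed 276 → total 471.
  Any other capacity-feasible assignment to {H2, H3} ships for at least 195.
Compare {H1, H2}: its best feasible assignment gives total 560.
Compare {H1, H3}: its best feasible assignment gives total 655.
Every other set of open sites that can feasibly serve all demand totals ≥ 560 even under its best assignment. Minimum: 471.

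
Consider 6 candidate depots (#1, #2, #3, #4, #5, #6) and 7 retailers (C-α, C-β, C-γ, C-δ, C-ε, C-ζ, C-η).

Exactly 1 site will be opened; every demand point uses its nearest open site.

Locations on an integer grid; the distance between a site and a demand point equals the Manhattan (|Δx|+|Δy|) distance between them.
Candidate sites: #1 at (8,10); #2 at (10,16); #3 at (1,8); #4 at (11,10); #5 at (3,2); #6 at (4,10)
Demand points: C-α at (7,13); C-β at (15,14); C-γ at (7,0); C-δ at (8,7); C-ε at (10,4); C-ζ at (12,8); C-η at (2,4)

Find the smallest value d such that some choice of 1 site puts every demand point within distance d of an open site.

12

Open {#1}.
  Farthest demand point is C-η at distance 12 (to #1); all others are ≤ 12.
With {#4} the worst case is 15.
With {#6} the worst case is 15.
No size-1 selection achieves below 12.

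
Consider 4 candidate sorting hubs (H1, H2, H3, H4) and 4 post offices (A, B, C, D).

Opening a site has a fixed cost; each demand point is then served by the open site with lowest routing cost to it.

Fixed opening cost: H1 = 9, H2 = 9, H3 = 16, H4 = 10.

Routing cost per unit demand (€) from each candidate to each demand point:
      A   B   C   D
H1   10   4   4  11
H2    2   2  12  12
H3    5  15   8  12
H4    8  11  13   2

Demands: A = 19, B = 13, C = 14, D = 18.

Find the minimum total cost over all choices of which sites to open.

Open {H1, H2, H4}: assign each demand point to its cheapest open site.
  A→H2 19×2=38, B→H2 13×2=26, C→H1 14×4=56, D→H4 18×2=36
  routing cost 156, fixed 28 → total 184.
Compare {H1, H2, H3, H4}: routing cost 156 + fixed 44 = 200.
Compare {H2, H3, H4}: routing cost 212 + fixed 35 = 247.
Compare {H1, H3, H4}: routing cost 239 + fixed 35 = 274.
All other subsets cost ≥ 200. Minimum total cost: 184.

184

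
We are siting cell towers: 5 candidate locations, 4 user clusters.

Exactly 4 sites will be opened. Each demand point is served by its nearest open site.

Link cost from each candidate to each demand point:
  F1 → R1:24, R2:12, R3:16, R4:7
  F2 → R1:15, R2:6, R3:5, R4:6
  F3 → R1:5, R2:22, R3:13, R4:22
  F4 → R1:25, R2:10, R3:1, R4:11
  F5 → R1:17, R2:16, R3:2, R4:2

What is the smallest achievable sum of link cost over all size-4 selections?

14

Open {F2, F3, F4, F5}.
  R1→F3 5, R2→F2 6, R3→F4 1, R4→F5 2  ⇒ total 14.
Compare {F1, F2, F3, F5}: total 15.
Compare {F1, F2, F3, F4}: total 18.
No size-4 selection does better; minimum is 14.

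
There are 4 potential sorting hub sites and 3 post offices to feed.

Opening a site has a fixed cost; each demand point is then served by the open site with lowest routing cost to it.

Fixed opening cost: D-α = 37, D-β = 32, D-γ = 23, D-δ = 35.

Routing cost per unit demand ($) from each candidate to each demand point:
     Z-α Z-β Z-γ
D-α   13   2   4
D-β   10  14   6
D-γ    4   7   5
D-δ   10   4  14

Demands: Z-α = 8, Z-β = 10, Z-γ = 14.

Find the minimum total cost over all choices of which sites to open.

Open {D-α, D-γ}: assign each demand point to its cheapest open site.
  Z-α→D-γ 8×4=32, Z-β→D-α 10×2=20, Z-γ→D-α 14×4=56
  routing cost 108, fixed 60 → total 168.
Compare {D-γ}: routing cost 172 + fixed 23 = 195.
Compare {D-γ, D-δ}: routing cost 142 + fixed 58 = 200.
Compare {D-α, D-β, D-γ}: routing cost 108 + fixed 92 = 200.
All other subsets cost ≥ 195. Minimum total cost: 168.

168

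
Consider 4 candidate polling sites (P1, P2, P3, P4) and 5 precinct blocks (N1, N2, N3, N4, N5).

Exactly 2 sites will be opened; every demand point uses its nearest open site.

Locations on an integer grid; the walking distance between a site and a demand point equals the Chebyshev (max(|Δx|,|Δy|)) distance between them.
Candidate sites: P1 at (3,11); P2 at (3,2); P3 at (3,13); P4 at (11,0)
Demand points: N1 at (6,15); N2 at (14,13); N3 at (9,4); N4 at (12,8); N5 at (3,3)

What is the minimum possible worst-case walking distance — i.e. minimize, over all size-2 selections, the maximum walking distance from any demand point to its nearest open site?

11

Open {P1, P2}.
  Farthest demand point is N2 at walking distance 11 (to P1); all others are ≤ 11.
With {P1, P3} the worst case is 11.
With {P1, P4} the worst case is 11.
No size-2 selection achieves below 11.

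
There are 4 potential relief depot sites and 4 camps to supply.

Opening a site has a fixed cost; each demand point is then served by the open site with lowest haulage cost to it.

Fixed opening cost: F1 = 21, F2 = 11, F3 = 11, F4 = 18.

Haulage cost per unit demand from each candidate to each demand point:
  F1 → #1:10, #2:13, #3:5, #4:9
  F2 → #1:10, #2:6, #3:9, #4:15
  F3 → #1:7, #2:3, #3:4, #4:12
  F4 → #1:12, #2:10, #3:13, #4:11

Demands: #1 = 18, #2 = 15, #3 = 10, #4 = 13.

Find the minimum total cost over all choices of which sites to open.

360

Open {F1, F3}: assign each demand point to its cheapest open site.
  #1→F3 18×7=126, #2→F3 15×3=45, #3→F3 10×4=40, #4→F1 13×9=117
  haulage cost 328, fixed 32 → total 360.
Compare {F1, F2, F3}: haulage cost 328 + fixed 43 = 371.
Compare {F3}: haulage cost 367 + fixed 11 = 378.
Compare {F1, F3, F4}: haulage cost 328 + fixed 50 = 378.
All other subsets cost ≥ 371. Minimum total cost: 360.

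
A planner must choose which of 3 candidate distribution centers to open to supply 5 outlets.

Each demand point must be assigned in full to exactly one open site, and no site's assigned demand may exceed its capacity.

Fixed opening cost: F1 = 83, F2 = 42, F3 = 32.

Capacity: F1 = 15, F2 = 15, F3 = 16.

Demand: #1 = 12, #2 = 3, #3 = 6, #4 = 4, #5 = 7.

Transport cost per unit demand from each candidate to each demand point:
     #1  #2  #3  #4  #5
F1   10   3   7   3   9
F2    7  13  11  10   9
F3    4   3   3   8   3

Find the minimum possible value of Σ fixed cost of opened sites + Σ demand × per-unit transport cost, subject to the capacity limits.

301

Open {F1, F2, F3}; cheapest assignment that respects the capacities:
  F1 (cap 15, load 7): #2, #4 — cost 3×3 + 4×3 = 21
  F2 (cap 15, load 12): #1 — cost 12×7 = 84
  F3 (cap 16, load 13): #3, #5 — cost 6×3 + 7×3 = 39
  Shipping 144, fixed 157 → total 301.
  Any other capacity-feasible assignment to {F1, F2, F3} ships for at least 144.
Total demand is 32 and no other set of sites has combined capacity ≥ 32, so {F1, F2, F3} is the only feasible choice of open sites. Minimum: 301.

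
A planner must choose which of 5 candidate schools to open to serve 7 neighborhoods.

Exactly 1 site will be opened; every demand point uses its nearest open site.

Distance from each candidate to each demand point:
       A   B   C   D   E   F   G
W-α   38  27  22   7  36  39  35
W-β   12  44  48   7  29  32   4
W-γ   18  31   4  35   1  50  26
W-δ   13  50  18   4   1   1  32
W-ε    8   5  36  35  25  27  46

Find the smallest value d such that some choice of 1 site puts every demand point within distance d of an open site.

Open {W-α}.
  Farthest demand point is F at distance 39 (to W-α); all others are ≤ 39.
With {W-ε} the worst case is 46.
With {W-β} the worst case is 48.
No size-1 selection achieves below 39.

39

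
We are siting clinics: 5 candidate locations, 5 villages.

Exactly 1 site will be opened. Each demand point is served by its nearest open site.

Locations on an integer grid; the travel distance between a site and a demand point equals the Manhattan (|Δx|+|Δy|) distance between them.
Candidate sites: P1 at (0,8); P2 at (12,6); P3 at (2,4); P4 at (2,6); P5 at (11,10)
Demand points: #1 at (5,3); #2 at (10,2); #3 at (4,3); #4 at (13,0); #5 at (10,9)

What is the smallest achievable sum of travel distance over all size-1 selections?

Open {P2}.
  #1→P2 10, #2→P2 6, #3→P2 11, #4→P2 7, #5→P2 5  ⇒ total 39.
Compare {P3}: total 45.
Compare {P5}: total 50.
No size-1 selection does better; minimum is 39.

39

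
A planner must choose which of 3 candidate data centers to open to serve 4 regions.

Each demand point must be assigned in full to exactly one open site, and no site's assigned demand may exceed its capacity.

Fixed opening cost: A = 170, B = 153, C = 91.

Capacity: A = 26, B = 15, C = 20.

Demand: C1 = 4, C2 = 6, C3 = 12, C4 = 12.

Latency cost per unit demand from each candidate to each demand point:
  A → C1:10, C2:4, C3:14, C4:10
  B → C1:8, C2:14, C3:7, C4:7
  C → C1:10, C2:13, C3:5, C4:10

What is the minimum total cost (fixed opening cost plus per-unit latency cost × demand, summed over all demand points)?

505

Open {A, C}; cheapest assignment that respects the capacities:
  A (cap 26, load 22): C1, C2, C4 — cost 4×10 + 6×4 + 12×10 = 184
  C (cap 20, load 12): C3 — cost 12×5 = 60
  Shipping 244, fixed 261 → total 505.
  Any other capacity-feasible assignment to {A, C} ships for at least 244.
Compare {A, B}: its best feasible assignment gives total 591.
Compare {A, B, C}: its best feasible assignment gives total 622.
Every other set of open sites that can feasibly serve all demand totals ≥ 591 even under its best assignment. Minimum: 505.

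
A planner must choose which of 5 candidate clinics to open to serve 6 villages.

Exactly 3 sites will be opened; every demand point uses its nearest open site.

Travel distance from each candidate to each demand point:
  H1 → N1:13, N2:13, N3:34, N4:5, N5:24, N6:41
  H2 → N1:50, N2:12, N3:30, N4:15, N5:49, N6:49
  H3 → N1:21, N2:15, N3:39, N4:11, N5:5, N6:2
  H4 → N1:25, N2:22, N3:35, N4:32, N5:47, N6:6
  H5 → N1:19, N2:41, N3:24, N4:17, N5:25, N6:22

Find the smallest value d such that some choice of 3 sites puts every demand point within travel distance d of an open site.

24

Open {H1, H2, H5}.
  Farthest demand point is N3 at travel distance 24 (to H5); all others are ≤ 24.
With {H1, H3, H5} the worst case is 24.
With {H1, H4, H5} the worst case is 24.
No size-3 selection achieves below 24.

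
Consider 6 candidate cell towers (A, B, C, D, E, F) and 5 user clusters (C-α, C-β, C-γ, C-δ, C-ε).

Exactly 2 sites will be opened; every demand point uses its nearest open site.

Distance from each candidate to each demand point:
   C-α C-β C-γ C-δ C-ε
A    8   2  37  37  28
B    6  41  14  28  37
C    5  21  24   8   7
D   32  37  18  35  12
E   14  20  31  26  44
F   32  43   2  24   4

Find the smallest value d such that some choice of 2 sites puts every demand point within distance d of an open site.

21

Open {B, C}.
  Farthest demand point is C-β at distance 21 (to C); all others are ≤ 21.
With {C, D} the worst case is 21.
With {C, F} the worst case is 21.
No size-2 selection achieves below 21.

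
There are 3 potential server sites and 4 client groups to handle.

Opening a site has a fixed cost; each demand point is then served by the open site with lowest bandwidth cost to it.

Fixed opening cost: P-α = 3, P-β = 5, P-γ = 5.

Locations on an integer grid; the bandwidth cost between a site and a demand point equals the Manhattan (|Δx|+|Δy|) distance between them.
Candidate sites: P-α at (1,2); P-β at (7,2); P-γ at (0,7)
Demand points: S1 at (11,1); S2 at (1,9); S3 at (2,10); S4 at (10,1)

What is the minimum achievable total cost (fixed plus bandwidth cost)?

Open {P-β, P-γ}: assign each demand point to its cheapest open site.
  S1→P-β 5, S2→P-γ 3, S3→P-γ 5, S4→P-β 4
  bandwidth cost 17, fixed 10 → total 27.
Compare {P-α, P-β, P-γ}: bandwidth cost 17 + fixed 13 = 30.
Compare {P-α, P-β}: bandwidth cost 25 + fixed 8 = 33.
Compare {P-α, P-γ}: bandwidth cost 29 + fixed 8 = 37.
All other subsets cost ≥ 30. Minimum total cost: 27.

27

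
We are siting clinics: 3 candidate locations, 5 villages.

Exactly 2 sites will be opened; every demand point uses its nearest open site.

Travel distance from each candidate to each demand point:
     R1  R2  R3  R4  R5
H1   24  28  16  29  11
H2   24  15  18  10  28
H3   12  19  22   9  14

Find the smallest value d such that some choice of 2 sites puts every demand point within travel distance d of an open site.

18

Open {H2, H3}.
  Farthest demand point is R3 at travel distance 18 (to H2); all others are ≤ 18.
With {H1, H3} the worst case is 19.
With {H1, H2} the worst case is 24.
No size-2 selection achieves below 18.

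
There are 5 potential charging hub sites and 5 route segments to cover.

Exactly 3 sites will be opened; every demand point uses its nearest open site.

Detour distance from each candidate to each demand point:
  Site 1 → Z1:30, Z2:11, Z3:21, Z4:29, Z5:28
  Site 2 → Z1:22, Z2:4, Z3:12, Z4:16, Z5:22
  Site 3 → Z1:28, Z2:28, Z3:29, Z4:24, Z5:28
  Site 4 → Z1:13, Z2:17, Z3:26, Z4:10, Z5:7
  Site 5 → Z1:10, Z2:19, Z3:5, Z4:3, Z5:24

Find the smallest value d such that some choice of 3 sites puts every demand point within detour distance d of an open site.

10

Open {Site 2, Site 4, Site 5}.
  Farthest demand point is Z1 at detour distance 10 (to Site 5); all others are ≤ 10.
With {Site 1, Site 4, Site 5} the worst case is 11.
With {Site 1, Site 2, Site 4} the worst case is 13.
No size-3 selection achieves below 10.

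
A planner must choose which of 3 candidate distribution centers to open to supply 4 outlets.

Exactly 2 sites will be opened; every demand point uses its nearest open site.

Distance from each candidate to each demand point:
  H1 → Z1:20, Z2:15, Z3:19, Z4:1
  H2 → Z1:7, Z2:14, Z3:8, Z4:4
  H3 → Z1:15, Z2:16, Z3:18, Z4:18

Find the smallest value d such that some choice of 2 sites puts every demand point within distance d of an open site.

14

Open {H1, H2}.
  Farthest demand point is Z2 at distance 14 (to H2); all others are ≤ 14.
With {H2, H3} the worst case is 14.
With {H1, H3} the worst case is 18.
No size-2 selection achieves below 14.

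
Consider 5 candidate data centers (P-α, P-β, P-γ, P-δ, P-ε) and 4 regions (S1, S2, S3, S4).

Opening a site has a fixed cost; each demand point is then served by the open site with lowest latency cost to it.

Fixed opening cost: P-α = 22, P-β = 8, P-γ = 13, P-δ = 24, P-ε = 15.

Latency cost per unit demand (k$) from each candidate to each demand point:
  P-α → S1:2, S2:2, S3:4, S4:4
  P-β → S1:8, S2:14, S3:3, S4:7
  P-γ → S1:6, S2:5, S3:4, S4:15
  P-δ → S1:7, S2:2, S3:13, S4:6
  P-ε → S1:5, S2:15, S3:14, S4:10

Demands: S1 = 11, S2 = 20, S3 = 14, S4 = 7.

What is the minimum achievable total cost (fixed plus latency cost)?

Open {P-α, P-β}: assign each demand point to its cheapest open site.
  S1→P-α 11×2=22, S2→P-α 20×2=40, S3→P-β 14×3=42, S4→P-α 7×4=28
  latency cost 132, fixed 30 → total 162.
Compare {P-α}: latency cost 146 + fixed 22 = 168.
Compare {P-α, P-β, P-γ}: latency cost 132 + fixed 43 = 175.
Compare {P-α, P-β, P-ε}: latency cost 132 + fixed 45 = 177.
All other subsets cost ≥ 168. Minimum total cost: 162.

162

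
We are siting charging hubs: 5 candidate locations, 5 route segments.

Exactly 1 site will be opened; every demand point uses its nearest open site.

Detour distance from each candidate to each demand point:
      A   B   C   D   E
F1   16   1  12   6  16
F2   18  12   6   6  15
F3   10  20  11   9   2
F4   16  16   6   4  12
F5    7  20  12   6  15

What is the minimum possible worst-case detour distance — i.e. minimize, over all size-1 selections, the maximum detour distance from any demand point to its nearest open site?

16

Open {F1}.
  Farthest demand point is A at detour distance 16 (to F1); all others are ≤ 16.
With {F4} the worst case is 16.
With {F2} the worst case is 18.
No size-1 selection achieves below 16.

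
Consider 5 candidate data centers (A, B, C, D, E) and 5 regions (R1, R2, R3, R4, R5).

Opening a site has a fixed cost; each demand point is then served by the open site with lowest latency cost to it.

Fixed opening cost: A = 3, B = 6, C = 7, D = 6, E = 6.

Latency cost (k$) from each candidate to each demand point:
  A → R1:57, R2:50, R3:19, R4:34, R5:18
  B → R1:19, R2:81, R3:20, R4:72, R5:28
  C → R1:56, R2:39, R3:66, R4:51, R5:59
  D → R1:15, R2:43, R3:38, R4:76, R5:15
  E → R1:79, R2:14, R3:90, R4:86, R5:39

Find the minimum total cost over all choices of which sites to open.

112

Open {A, D, E}: assign each demand point to its cheapest open site.
  R1→D 15, R2→E 14, R3→A 19, R4→A 34, R5→D 15
  latency cost 97, fixed 15 → total 112.
Compare {A, B, D, E}: latency cost 97 + fixed 21 = 118.
Compare {A, B, E}: latency cost 104 + fixed 15 = 119.
Compare {A, C, D, E}: latency cost 97 + fixed 22 = 119.
All other subsets cost ≥ 118. Minimum total cost: 112.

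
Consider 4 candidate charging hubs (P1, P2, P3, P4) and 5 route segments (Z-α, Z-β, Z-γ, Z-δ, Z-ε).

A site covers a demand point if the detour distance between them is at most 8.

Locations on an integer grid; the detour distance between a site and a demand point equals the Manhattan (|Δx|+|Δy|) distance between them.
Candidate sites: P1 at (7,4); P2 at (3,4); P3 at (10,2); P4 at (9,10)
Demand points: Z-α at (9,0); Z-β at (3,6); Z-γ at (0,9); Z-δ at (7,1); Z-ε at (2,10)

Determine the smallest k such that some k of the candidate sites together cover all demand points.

Coverage sets (demand points within 8 of each site):
  P1: {Z-α, Z-β, Z-δ}
  P2: {Z-β, Z-γ, Z-δ, Z-ε}
  P3: {Z-α, Z-δ}
  P4: {Z-ε}
No single site covers all 5 demand points.
But {P1, P2} covers everything, so the minimum is 2.

2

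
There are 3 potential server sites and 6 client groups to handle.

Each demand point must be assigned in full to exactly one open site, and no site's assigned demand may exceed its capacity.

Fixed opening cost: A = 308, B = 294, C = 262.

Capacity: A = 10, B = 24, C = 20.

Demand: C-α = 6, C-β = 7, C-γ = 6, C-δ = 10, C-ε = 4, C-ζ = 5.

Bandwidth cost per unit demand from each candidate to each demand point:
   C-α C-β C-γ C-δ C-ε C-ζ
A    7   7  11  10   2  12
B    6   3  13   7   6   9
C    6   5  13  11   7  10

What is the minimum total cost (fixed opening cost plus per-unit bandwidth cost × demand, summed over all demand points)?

Open {B, C}; cheapest assignment that respects the capacities:
  B (cap 24, load 22): C-β, C-δ, C-ζ — cost 7×3 + 10×7 + 5×9 = 136
  C (cap 20, load 16): C-α, C-γ, C-ε — cost 6×6 + 6×13 + 4×7 = 142
  Shipping 278, fixed 556 → total 834.
  Any other capacity-feasible assignment to {B, C} ships for at least 278.
Compare {A, B, C}: its best feasible assignment gives total 1110.
Every other set of open sites that can feasibly serve all demand totals ≥ 1110 even under its best assignment. Minimum: 834.

834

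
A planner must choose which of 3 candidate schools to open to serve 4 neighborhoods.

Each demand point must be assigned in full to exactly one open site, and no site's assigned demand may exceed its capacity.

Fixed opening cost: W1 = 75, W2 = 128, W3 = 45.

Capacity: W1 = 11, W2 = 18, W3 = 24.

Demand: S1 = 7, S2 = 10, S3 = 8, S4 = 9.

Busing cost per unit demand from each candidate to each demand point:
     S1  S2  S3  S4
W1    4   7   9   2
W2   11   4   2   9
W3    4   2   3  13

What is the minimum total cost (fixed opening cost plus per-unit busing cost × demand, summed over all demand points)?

318

Open {W2, W3}; cheapest assignment that respects the capacities:
  W2 (cap 18, load 17): S3, S4 — cost 8×2 + 9×9 = 97
  W3 (cap 24, load 17): S1, S2 — cost 7×4 + 10×2 = 48
  Shipping 145, fixed 173 → total 318.
  Any other capacity-feasible assignment to {W2, W3} ships for at least 145.
Compare {W1, W2, W3}: its best feasible assignment gives total 330.
Compare {W1, W3}: its best feasible assignment gives total 359.
Every other set of open sites that can feasibly serve all demand totals ≥ 330 even under its best assignment. Minimum: 318.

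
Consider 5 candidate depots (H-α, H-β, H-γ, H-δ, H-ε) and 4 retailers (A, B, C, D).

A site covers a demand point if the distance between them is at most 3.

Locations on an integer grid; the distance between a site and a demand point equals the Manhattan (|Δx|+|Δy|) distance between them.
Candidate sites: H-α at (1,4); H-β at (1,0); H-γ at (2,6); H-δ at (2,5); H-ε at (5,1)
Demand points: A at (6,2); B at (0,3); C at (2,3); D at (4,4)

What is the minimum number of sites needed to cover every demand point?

Coverage sets (demand points within 3 of each site):
  H-α: {B, C, D}
  H-β: {}
  H-γ: {C}
  H-δ: {C, D}
  H-ε: {A}
No single site covers all 4 demand points.
But {H-α, H-ε} covers everything, so the minimum is 2.

2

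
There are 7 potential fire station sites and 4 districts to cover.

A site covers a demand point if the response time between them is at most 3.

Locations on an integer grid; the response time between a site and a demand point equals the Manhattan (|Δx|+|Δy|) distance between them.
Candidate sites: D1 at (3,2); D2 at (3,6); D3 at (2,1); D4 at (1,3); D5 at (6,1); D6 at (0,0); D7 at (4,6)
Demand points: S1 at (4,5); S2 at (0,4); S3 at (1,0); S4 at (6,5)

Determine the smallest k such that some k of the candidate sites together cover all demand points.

Coverage sets (demand points within 3 of each site):
  D1: {}
  D2: {S1}
  D3: {S3}
  D4: {S2, S3}
  D5: {}
  D6: {S3}
  D7: {S1, S4}
No single site covers all 4 demand points.
But {D4, D7} covers everything, so the minimum is 2.

2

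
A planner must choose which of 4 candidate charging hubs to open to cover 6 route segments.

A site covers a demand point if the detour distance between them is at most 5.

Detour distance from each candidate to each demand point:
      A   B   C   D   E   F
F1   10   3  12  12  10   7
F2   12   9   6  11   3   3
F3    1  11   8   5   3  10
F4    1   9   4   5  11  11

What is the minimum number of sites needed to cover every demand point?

3

Coverage sets (demand points within 5 of each site):
  F1: {B}
  F2: {E, F}
  F3: {A, D, E}
  F4: {A, C, D}
No 2 sites suffice: every size-2 union leaves at least one demand point uncovered.
But {F1, F2, F4} covers everything, so the minimum is 3.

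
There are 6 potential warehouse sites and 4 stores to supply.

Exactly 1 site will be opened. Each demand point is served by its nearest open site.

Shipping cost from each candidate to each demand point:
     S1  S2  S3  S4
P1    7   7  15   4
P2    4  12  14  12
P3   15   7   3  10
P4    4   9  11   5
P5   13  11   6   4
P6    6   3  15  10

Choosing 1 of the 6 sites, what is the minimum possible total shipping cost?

29

Open {P4}.
  S1→P4 4, S2→P4 9, S3→P4 11, S4→P4 5  ⇒ total 29.
Compare {P1}: total 33.
Compare {P5}: total 34.
No size-1 selection does better; minimum is 29.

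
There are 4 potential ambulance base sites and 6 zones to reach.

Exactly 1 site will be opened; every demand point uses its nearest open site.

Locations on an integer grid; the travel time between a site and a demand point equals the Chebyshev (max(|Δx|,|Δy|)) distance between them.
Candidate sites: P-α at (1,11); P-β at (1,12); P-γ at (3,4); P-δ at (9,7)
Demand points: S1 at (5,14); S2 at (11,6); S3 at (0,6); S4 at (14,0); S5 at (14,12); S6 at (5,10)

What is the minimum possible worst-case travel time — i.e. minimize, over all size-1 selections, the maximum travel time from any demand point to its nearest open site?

9

Open {P-δ}.
  Farthest demand point is S3 at travel time 9 (to P-δ); all others are ≤ 9.
With {P-γ} the worst case is 11.
With {P-α} the worst case is 13.
No size-1 selection achieves below 9.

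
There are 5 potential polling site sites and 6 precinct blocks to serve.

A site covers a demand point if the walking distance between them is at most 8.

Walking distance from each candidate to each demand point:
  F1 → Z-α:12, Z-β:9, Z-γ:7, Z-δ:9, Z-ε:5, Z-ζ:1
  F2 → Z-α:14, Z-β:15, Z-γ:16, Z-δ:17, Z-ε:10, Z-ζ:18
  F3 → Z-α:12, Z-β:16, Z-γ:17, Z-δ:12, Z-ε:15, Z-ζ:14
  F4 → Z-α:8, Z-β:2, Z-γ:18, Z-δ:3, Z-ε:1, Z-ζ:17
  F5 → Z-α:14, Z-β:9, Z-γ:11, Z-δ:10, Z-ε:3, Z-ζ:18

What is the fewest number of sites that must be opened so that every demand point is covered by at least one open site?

Coverage sets (demand points within 8 of each site):
  F1: {Z-γ, Z-ε, Z-ζ}
  F2: {}
  F3: {}
  F4: {Z-α, Z-β, Z-δ, Z-ε}
  F5: {Z-ε}
No single site covers all 6 demand points.
But {F1, F4} covers everything, so the minimum is 2.

2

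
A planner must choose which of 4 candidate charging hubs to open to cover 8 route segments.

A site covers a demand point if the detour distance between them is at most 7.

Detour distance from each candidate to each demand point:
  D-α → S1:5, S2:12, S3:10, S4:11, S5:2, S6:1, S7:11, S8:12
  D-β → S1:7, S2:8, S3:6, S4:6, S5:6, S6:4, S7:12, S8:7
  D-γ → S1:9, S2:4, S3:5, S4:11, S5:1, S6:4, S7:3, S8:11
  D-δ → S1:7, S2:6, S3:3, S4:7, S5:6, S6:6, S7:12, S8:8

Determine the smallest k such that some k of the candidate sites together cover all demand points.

Coverage sets (demand points within 7 of each site):
  D-α: {S1, S5, S6}
  D-β: {S1, S3, S4, S5, S6, S8}
  D-γ: {S2, S3, S5, S6, S7}
  D-δ: {S1, S2, S3, S4, S5, S6}
No single site covers all 8 demand points.
But {D-β, D-γ} covers everything, so the minimum is 2.

2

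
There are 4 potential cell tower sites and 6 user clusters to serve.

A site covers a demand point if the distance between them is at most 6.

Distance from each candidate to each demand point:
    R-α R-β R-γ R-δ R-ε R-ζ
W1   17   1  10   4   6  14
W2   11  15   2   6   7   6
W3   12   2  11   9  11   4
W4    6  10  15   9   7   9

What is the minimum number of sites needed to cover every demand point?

Coverage sets (demand points within 6 of each site):
  W1: {R-β, R-δ, R-ε}
  W2: {R-γ, R-δ, R-ζ}
  W3: {R-β, R-ζ}
  W4: {R-α}
No 2 sites suffice: every size-2 union leaves at least one demand point uncovered.
But {W1, W2, W4} covers everything, so the minimum is 3.

3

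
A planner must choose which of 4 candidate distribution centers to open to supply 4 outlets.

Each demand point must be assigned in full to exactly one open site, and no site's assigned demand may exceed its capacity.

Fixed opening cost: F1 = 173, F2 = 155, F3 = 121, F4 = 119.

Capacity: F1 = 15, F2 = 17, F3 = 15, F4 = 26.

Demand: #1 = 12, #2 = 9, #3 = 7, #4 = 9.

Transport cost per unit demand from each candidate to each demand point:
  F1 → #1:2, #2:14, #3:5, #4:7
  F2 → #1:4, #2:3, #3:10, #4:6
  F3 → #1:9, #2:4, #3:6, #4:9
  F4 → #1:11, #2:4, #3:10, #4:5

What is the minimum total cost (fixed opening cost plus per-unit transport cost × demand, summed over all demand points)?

467

Open {F1, F4}; cheapest assignment that respects the capacities:
  F1 (cap 15, load 12): #1 — cost 12×2 = 24
  F4 (cap 26, load 25): #2, #3, #4 — cost 9×4 + 7×10 + 9×5 = 151
  Shipping 175, fixed 292 → total 467.
  Any other capacity-feasible assignment to {F1, F4} ships for at least 175.
Compare {F2, F4}: its best feasible assignment gives total 473.
Compare {F3, F4}: its best feasible assignment gives total 499.
Every other set of open sites that can feasibly serve all demand totals ≥ 473 even under its best assignment. Minimum: 467.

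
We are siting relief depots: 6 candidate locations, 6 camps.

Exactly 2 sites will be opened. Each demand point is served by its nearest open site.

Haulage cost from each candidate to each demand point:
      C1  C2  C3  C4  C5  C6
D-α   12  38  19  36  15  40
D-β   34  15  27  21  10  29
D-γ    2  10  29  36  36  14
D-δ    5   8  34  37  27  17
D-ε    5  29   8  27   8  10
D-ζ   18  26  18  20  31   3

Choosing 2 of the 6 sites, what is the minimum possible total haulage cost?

Open {D-γ, D-ε}.
  C1→D-γ 2, C2→D-γ 10, C3→D-ε 8, C4→D-ε 27, C5→D-ε 8, C6→D-ε 10  ⇒ total 65.
Compare {D-δ, D-ε}: total 66.
Compare {D-β, D-ε}: total 67.
No size-2 selection does better; minimum is 65.

65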